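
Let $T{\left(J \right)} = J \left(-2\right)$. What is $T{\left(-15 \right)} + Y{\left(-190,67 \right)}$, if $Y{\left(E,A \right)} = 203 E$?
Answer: $-38540$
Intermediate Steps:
$T{\left(J \right)} = - 2 J$
$T{\left(-15 \right)} + Y{\left(-190,67 \right)} = \left(-2\right) \left(-15\right) + 203 \left(-190\right) = 30 - 38570 = -38540$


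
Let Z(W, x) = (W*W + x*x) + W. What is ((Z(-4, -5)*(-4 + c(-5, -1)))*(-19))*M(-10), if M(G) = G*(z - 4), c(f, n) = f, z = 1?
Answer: 189810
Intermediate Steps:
Z(W, x) = W + W² + x² (Z(W, x) = (W² + x²) + W = W + W² + x²)
M(G) = -3*G (M(G) = G*(1 - 4) = G*(-3) = -3*G)
((Z(-4, -5)*(-4 + c(-5, -1)))*(-19))*M(-10) = (((-4 + (-4)² + (-5)²)*(-4 - 5))*(-19))*(-3*(-10)) = (((-4 + 16 + 25)*(-9))*(-19))*30 = ((37*(-9))*(-19))*30 = -333*(-19)*30 = 6327*30 = 189810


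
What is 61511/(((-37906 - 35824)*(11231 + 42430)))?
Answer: -61511/3956425530 ≈ -1.5547e-5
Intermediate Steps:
61511/(((-37906 - 35824)*(11231 + 42430))) = 61511/((-73730*53661)) = 61511/(-3956425530) = 61511*(-1/3956425530) = -61511/3956425530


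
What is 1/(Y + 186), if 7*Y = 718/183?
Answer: 1281/238984 ≈ 0.0053602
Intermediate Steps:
Y = 718/1281 (Y = (718/183)/7 = (718*(1/183))/7 = (⅐)*(718/183) = 718/1281 ≈ 0.56050)
1/(Y + 186) = 1/(718/1281 + 186) = 1/(238984/1281) = 1281/238984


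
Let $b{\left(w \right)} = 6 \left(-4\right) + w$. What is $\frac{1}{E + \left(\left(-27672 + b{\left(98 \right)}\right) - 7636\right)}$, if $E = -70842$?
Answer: $- \frac{1}{106076} \approx -9.4272 \cdot 10^{-6}$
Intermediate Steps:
$b{\left(w \right)} = -24 + w$
$\frac{1}{E + \left(\left(-27672 + b{\left(98 \right)}\right) - 7636\right)} = \frac{1}{-70842 + \left(\left(-27672 + \left(-24 + 98\right)\right) - 7636\right)} = \frac{1}{-70842 + \left(\left(-27672 + 74\right) - 7636\right)} = \frac{1}{-70842 - 35234} = \frac{1}{-106076} = - \frac{1}{106076}$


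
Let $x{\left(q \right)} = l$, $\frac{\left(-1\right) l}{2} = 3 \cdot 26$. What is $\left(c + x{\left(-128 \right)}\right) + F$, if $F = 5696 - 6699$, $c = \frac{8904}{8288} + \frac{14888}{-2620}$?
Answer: $- \frac{112800171}{96940} \approx -1163.6$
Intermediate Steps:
$l = -156$ ($l = - 2 \cdot 3 \cdot 26 = \left(-2\right) 78 = -156$)
$x{\left(q \right)} = -156$
$c = - \frac{446711}{96940}$ ($c = 8904 \cdot \frac{1}{8288} + 14888 \left(- \frac{1}{2620}\right) = \frac{159}{148} - \frac{3722}{655} = - \frac{446711}{96940} \approx -4.6081$)
$F = -1003$
$\left(c + x{\left(-128 \right)}\right) + F = \left(- \frac{446711}{96940} - 156\right) - 1003 = - \frac{15569351}{96940} - 1003 = - \frac{112800171}{96940}$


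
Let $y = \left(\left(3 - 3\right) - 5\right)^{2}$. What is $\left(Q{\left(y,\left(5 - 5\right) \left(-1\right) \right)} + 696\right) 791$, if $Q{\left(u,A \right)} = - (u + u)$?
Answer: $510986$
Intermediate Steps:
$y = 25$ ($y = \left(0 - 5\right)^{2} = \left(-5\right)^{2} = 25$)
$Q{\left(u,A \right)} = - 2 u$
$\left(Q{\left(y,\left(5 - 5\right) \left(-1\right) \right)} + 696\right) 791 = \left(\left(-2\right) 25 + 696\right) 791 = \left(-50 + 696\right) 791 = 646 \cdot 791 = 510986$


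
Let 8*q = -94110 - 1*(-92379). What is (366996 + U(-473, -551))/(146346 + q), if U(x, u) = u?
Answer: 2931560/1169037 ≈ 2.5077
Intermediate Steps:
q = -1731/8 (q = (-94110 - 1*(-92379))/8 = (-94110 + 92379)/8 = (1/8)*(-1731) = -1731/8 ≈ -216.38)
(366996 + U(-473, -551))/(146346 + q) = (366996 - 551)/(146346 - 1731/8) = 366445/(1169037/8) = 366445*(8/1169037) = 2931560/1169037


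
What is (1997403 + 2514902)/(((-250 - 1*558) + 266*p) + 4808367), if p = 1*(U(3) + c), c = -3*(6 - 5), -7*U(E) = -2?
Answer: 644615/686691 ≈ 0.93873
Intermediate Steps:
U(E) = 2/7 (U(E) = -⅐*(-2) = 2/7)
c = -3 (c = -3*1 = -3)
p = -19/7 (p = 1*(2/7 - 3) = 1*(-19/7) = -19/7 ≈ -2.7143)
(1997403 + 2514902)/(((-250 - 1*558) + 266*p) + 4808367) = (1997403 + 2514902)/(((-250 - 1*558) + 266*(-19/7)) + 4808367) = 4512305/(((-250 - 558) - 722) + 4808367) = 4512305/((-808 - 722) + 4808367) = 4512305/(-1530 + 4808367) = 4512305/4806837 = 4512305*(1/4806837) = 644615/686691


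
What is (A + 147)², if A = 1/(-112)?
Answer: 271030369/12544 ≈ 21606.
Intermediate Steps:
A = -1/112 ≈ -0.0089286
(A + 147)² = (-1/112 + 147)² = (16463/112)² = 271030369/12544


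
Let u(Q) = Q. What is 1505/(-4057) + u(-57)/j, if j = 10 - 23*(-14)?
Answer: -730909/1346924 ≈ -0.54265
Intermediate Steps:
j = 332 (j = 10 + 322 = 332)
1505/(-4057) + u(-57)/j = 1505/(-4057) - 57/332 = 1505*(-1/4057) - 57*1/332 = -1505/4057 - 57/332 = -730909/1346924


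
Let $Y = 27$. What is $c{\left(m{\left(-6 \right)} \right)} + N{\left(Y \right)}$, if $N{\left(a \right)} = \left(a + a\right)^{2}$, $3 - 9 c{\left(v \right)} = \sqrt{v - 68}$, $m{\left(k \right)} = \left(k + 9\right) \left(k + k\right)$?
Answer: $\frac{8749}{3} - \frac{2 i \sqrt{26}}{9} \approx 2916.3 - 1.1331 i$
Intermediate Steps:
$m{\left(k \right)} = 2 k \left(9 + k\right)$ ($m{\left(k \right)} = \left(9 + k\right) 2 k = 2 k \left(9 + k\right)$)
$c{\left(v \right)} = \frac{1}{3} - \frac{\sqrt{-68 + v}}{9}$ ($c{\left(v \right)} = \frac{1}{3} - \frac{\sqrt{v - 68}}{9} = \frac{1}{3} - \frac{\sqrt{-68 + v}}{9}$)
$N{\left(a \right)} = 4 a^{2}$ ($N{\left(a \right)} = \left(2 a\right)^{2} = 4 a^{2}$)
$c{\left(m{\left(-6 \right)} \right)} + N{\left(Y \right)} = \left(\frac{1}{3} - \frac{\sqrt{-68 + 2 \left(-6\right) \left(9 - 6\right)}}{9}\right) + 4 \cdot 27^{2} = \left(\frac{1}{3} - \frac{\sqrt{-68 + 2 \left(-6\right) 3}}{9}\right) + 4 \cdot 729 = \left(\frac{1}{3} - \frac{\sqrt{-68 - 36}}{9}\right) + 2916 = \left(\frac{1}{3} - \frac{\sqrt{-104}}{9}\right) + 2916 = \left(\frac{1}{3} - \frac{2 i \sqrt{26}}{9}\right) + 2916 = \frac{8749}{3} - \frac{2 i \sqrt{26}}{9}$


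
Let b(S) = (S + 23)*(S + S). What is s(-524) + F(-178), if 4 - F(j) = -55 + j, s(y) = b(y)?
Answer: 525285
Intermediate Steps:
b(S) = 2*S*(23 + S) (b(S) = (23 + S)*(2*S) = 2*S*(23 + S))
s(y) = 2*y*(23 + y)
F(j) = 59 - j (F(j) = 4 - (-55 + j) = 4 + (55 - j) = 59 - j)
s(-524) + F(-178) = 2*(-524)*(23 - 524) + (59 - 1*(-178)) = 2*(-524)*(-501) + (59 + 178) = 525048 + 237 = 525285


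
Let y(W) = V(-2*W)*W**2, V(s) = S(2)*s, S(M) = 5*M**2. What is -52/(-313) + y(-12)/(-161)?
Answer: -21626188/50393 ≈ -429.15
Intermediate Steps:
V(s) = 20*s (V(s) = (5*2**2)*s = (5*4)*s = 20*s)
y(W) = -40*W**3 (y(W) = (20*(-2*W))*W**2 = (-40*W)*W**2 = -40*W**3)
-52/(-313) + y(-12)/(-161) = -52/(-313) - 40*(-12)**3/(-161) = -52*(-1/313) - 40*(-1728)*(-1/161) = 52/313 + 69120*(-1/161) = 52/313 - 69120/161 = -21626188/50393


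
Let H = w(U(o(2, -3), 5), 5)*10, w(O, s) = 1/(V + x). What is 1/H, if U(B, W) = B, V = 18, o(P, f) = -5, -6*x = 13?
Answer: 19/12 ≈ 1.5833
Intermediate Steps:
x = -13/6 (x = -⅙*13 = -13/6 ≈ -2.1667)
w(O, s) = 6/95 (w(O, s) = 1/(18 - 13/6) = 1/(95/6) = 6/95)
H = 12/19 (H = (6/95)*10 = 12/19 ≈ 0.63158)
1/H = 1/(12/19) = 19/12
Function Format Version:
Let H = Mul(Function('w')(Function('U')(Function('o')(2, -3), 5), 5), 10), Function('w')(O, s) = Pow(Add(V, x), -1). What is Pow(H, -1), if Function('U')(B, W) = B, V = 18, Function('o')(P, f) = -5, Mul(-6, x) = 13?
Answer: Rational(19, 12) ≈ 1.5833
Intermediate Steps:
x = Rational(-13, 6) (x = Mul(Rational(-1, 6), 13) = Rational(-13, 6) ≈ -2.1667)
Function('w')(O, s) = Rational(6, 95) (Function('w')(O, s) = Pow(Add(18, Rational(-13, 6)), -1) = Pow(Rational(95, 6), -1) = Rational(6, 95))
H = Rational(12, 19) (H = Mul(Rational(6, 95), 10) = Rational(12, 19) ≈ 0.63158)
Pow(H, -1) = Pow(Rational(12, 19), -1) = Rational(19, 12)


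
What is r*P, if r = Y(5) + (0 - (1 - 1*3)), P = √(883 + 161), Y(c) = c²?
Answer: 162*√29 ≈ 872.40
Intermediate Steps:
P = 6*√29 (P = √1044 = 6*√29 ≈ 32.311)
r = 27 (r = 5² + (0 - (1 - 1*3)) = 25 + (0 - (1 - 3)) = 25 + (0 - 1*(-2)) = 25 + (0 + 2) = 25 + 2 = 27)
r*P = 27*(6*√29) = 162*√29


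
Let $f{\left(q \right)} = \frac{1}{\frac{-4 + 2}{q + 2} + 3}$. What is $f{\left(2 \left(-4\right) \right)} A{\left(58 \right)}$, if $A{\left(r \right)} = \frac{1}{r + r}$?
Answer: $\frac{3}{1160} \approx 0.0025862$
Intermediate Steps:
$A{\left(r \right)} = \frac{1}{2 r}$
$f{\left(q \right)} = \frac{1}{3 - \frac{2}{2 + q}}$ ($f{\left(q \right)} = \frac{1}{- \frac{2}{2 + q} + 3} = \frac{1}{3 - \frac{2}{2 + q}}$)
$f{\left(2 \left(-4\right) \right)} A{\left(58 \right)} = \frac{2 + 2 \left(-4\right)}{4 + 3 \cdot 2 \left(-4\right)} \frac{1}{2 \cdot 58} = \frac{2 - 8}{4 + 3 \left(-8\right)} \frac{1}{2} \cdot \frac{1}{58} = \frac{1}{4 - 24} \left(-6\right) \frac{1}{116} = \frac{1}{-20} \left(-6\right) \frac{1}{116} = \left(- \frac{1}{20}\right) \left(-6\right) \frac{1}{116} = \frac{3}{10} \cdot \frac{1}{116} = \frac{3}{1160}$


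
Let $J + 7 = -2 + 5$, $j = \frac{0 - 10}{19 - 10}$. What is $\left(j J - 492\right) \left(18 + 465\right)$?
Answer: $- \frac{706468}{3} \approx -2.3549 \cdot 10^{5}$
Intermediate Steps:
$j = - \frac{10}{9} \approx -1.1111$
$J = -4$ ($J = -7 + \left(-2 + 5\right) = -7 + 3 = -4$)
$\left(j J - 492\right) \left(18 + 465\right) = \left(\left(- \frac{10}{9}\right) \left(-4\right) - 492\right) \left(18 + 465\right) = \left(\frac{40}{9} - 492\right) 483 = \left(- \frac{4388}{9}\right) 483 = - \frac{706468}{3}$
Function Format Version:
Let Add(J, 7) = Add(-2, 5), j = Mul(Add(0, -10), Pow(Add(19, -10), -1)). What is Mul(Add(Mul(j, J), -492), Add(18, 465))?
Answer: Rational(-706468, 3) ≈ -2.3549e+5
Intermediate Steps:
j = Rational(-10, 9) (j = Mul(-10, Pow(9, -1)) = Mul(-10, Rational(1, 9)) = Rational(-10, 9) ≈ -1.1111)
J = -4 (J = Add(-7, Add(-2, 5)) = Add(-7, 3) = -4)
Mul(Add(Mul(j, J), -492), Add(18, 465)) = Mul(Add(Mul(Rational(-10, 9), -4), -492), Add(18, 465)) = Mul(Add(Rational(40, 9), -492), 483) = Mul(Rational(-4388, 9), 483) = Rational(-706468, 3)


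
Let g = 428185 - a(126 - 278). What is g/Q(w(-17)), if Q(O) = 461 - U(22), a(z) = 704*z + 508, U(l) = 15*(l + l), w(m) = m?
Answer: -534685/199 ≈ -2686.9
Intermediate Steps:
U(l) = 30*l (U(l) = 15*(2*l) = 30*l)
a(z) = 508 + 704*z
Q(O) = -199 (Q(O) = 461 - 30*22 = 461 - 1*660 = 461 - 660 = -199)
g = 534685 (g = 428185 - (508 + 704*(126 - 278)) = 428185 - (508 + 704*(-152)) = 428185 - (508 - 107008) = 428185 - 1*(-106500) = 428185 + 106500 = 534685)
g/Q(w(-17)) = 534685/(-199) = 534685*(-1/199) = -534685/199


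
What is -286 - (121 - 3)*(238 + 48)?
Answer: -34034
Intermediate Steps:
-286 - (121 - 3)*(238 + 48) = -286 - 118*286 = -286 - 1*33748 = -286 - 33748 = -34034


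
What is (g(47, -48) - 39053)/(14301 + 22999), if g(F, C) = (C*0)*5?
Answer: -39053/37300 ≈ -1.0470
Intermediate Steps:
g(F, C) = 0 (g(F, C) = 0*5 = 0)
(g(47, -48) - 39053)/(14301 + 22999) = (0 - 39053)/(14301 + 22999) = -39053/37300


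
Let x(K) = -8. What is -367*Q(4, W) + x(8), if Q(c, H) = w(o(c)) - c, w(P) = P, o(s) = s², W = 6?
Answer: -4412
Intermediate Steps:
Q(c, H) = c² - c
-367*Q(4, W) + x(8) = -1468*(-1 + 4) - 8 = -1468*3 - 8 = -367*12 - 8 = -4404 - 8 = -4412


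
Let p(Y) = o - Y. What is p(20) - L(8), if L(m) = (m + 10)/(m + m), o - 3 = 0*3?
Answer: -145/8 ≈ -18.125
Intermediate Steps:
o = 3 (o = 3 + 0*3 = 3 + 0 = 3)
L(m) = (10 + m)/(2*m) (L(m) = (10 + m)/((2*m)) = (10 + m)*(1/(2*m)) = (10 + m)/(2*m))
p(Y) = 3 - Y
p(20) - L(8) = (3 - 1*20) - (10 + 8)/(2*8) = (3 - 20) - 18/(2*8) = -17 - 1*9/8 = -17 - 9/8 = -145/8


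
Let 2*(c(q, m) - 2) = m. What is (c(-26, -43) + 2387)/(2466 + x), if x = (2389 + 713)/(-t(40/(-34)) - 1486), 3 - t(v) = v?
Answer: 232015/241464 ≈ 0.96087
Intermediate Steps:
t(v) = 3 - v
c(q, m) = 2 + m/2
x = -102/49 (x = (2389 + 713)/(-(3 - 40/(-34)) - 1486) = 3102/(-(3 - 40*(-1)/34) - 1486) = 3102/(-(3 - 1*(-20/17)) - 1486) = 3102/(-(3 + 20/17) - 1486) = 3102/(-1*71/17 - 1486) = 3102/(-71/17 - 1486) = 3102/(-25333/17) = 3102*(-17/25333) = -102/49 ≈ -2.0816)
(c(-26, -43) + 2387)/(2466 + x) = ((2 + (½)*(-43)) + 2387)/(2466 - 102/49) = ((2 - 43/2) + 2387)/(120732/49) = (-39/2 + 2387)*(49/120732) = (4735/2)*(49/120732) = 232015/241464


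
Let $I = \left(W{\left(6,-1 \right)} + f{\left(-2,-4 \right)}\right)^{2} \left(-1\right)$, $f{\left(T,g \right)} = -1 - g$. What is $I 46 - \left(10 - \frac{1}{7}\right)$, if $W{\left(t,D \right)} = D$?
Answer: $- \frac{1357}{7} \approx -193.86$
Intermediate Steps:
$I = -4$ ($I = \left(-1 - -3\right)^{2} \left(-1\right) = \left(-1 + \left(-1 + 4\right)\right)^{2} \left(-1\right) = \left(-1 + 3\right)^{2} \left(-1\right) = 2^{2} \left(-1\right) = 4 \left(-1\right) = -4$)
$I 46 - \left(10 - \frac{1}{7}\right) = \left(-4\right) 46 - \left(10 - \frac{1}{7}\right) = -184 - \frac{69}{7} = - \frac{1357}{7}$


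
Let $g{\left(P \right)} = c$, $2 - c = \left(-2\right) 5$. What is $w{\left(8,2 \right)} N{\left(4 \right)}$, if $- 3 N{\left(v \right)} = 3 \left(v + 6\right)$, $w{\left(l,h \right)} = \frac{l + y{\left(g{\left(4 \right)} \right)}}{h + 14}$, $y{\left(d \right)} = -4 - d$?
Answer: $5$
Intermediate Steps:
$c = 12$ ($c = 2 - \left(-2\right) 5 = 2 - -10 = 2 + 10 = 12$)
$g{\left(P \right)} = 12$
$w{\left(l,h \right)} = \frac{-16 + l}{14 + h}$ ($w{\left(l,h \right)} = \frac{l - 16}{h + 14} = \frac{l - 16}{14 + h} = \frac{-16 + l}{14 + h}$)
$N{\left(v \right)} = -6 - v$ ($N{\left(v \right)} = - \frac{3 \left(v + 6\right)}{3} = - \frac{3 \left(6 + v\right)}{3} = - \frac{18 + 3 v}{3} = -6 - v$)
$w{\left(8,2 \right)} N{\left(4 \right)} = \frac{-16 + 8}{14 + 2} \left(-6 - 4\right) = \frac{1}{16} \left(-8\right) \left(-6 - 4\right) = \frac{1}{16} \left(-8\right) \left(-10\right) = \left(- \frac{1}{2}\right) \left(-10\right) = 5$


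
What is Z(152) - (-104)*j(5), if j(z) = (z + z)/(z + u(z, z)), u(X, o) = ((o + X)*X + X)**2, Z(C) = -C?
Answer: -45952/303 ≈ -151.66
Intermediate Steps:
u(X, o) = (X + X*(X + o))**2 (u(X, o) = ((X + o)*X + X)**2 = (X*(X + o) + X)**2 = (X + X*(X + o))**2)
j(z) = 2*z/(z + z**2*(1 + 2*z)**2) (j(z) = (z + z)/(z + z**2*(1 + z + z)**2) = (2*z)/(z + z**2*(1 + 2*z)**2) = 2*z/(z + z**2*(1 + 2*z)**2))
Z(152) - (-104)*j(5) = -1*152 - (-104)*2/(1 + 5*(1 + 2*5)**2) = -152 - (-104)*2/(1 + 5*(1 + 10)**2) = -152 - (-104)*2/(1 + 5*11**2) = -152 - (-104)*2/(1 + 5*121) = -152 - (-104)*2/(1 + 605) = -152 - (-104)*2/606 = -152 - (-104)*2*(1/606) = -152 - (-104)/303 = -152 - 1*(-104/303) = -152 + 104/303 = -45952/303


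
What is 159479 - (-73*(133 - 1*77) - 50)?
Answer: 163617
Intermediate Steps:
159479 - (-73*(133 - 1*77) - 50) = 159479 - (-73*(133 - 77) - 50) = 159479 - (-73*56 - 50) = 159479 - (-4088 - 50) = 159479 - 1*(-4138) = 159479 + 4138 = 163617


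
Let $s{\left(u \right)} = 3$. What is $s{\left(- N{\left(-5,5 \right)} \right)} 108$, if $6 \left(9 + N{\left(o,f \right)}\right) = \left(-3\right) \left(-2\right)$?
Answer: $324$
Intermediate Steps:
$N{\left(o,f \right)} = -8$ ($N{\left(o,f \right)} = -9 + \frac{\left(-3\right) \left(-2\right)}{6} = -9 + \frac{1}{6} \cdot 6 = -9 + 1 = -8$)
$s{\left(- N{\left(-5,5 \right)} \right)} 108 = 3 \cdot 108 = 324$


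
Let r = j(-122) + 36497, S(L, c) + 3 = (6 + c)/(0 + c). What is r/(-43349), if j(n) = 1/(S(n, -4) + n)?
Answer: -9160745/10880599 ≈ -0.84193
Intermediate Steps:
S(L, c) = -3 + (6 + c)/c (S(L, c) = -3 + (6 + c)/(0 + c) = -3 + (6 + c)/c)
j(n) = 1/(-7/2 + n) (j(n) = 1/((-2 + 6/(-4)) + n) = 1/((-2 + 6*(-1/4)) + n) = 1/((-2 - 3/2) + n) = 1/(-7/2 + n))
r = 9160745/251 (r = 2/(-7 + 2*(-122)) + 36497 = 2/(-7 - 244) + 36497 = 2/(-251) + 36497 = 2*(-1/251) + 36497 = -2/251 + 36497 = 9160745/251 ≈ 36497.)
r/(-43349) = (9160745/251)/(-43349) = (9160745/251)*(-1/43349) = -9160745/10880599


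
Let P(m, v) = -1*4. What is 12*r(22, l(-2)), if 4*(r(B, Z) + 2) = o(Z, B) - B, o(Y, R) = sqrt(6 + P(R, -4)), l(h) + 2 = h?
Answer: -90 + 3*sqrt(2) ≈ -85.757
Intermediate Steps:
P(m, v) = -4
l(h) = -2 + h
o(Y, R) = sqrt(2) (o(Y, R) = sqrt(6 - 4) = sqrt(2))
r(B, Z) = -2 - B/4 + sqrt(2)/4 (r(B, Z) = -2 + (sqrt(2) - B)/4 = -2 + (-B/4 + sqrt(2)/4) = -2 - B/4 + sqrt(2)/4)
12*r(22, l(-2)) = 12*(-2 - 1/4*22 + sqrt(2)/4) = 12*(-2 - 11/2 + sqrt(2)/4) = 12*(-15/2 + sqrt(2)/4) = -90 + 3*sqrt(2)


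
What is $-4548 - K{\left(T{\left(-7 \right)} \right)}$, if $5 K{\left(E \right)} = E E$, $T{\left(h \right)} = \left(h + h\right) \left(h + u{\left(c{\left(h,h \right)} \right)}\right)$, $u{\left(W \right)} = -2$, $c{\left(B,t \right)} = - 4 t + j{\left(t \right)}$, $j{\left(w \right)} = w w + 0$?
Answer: $- \frac{38616}{5} \approx -7723.2$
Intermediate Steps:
$j{\left(w \right)} = w^{2}$ ($j{\left(w \right)} = w^{2} + 0 = w^{2}$)
$c{\left(B,t \right)} = t^{2} - 4 t$ ($c{\left(B,t \right)} = - 4 t + t^{2} = t^{2} - 4 t$)
$T{\left(h \right)} = 2 h \left(-2 + h\right)$ ($T{\left(h \right)} = \left(h + h\right) \left(h - 2\right) = 2 h \left(-2 + h\right)$)
$K{\left(E \right)} = \frac{E^{2}}{5}$ ($K{\left(E \right)} = \frac{E E}{5} = \frac{E^{2}}{5}$)
$-4548 - K{\left(T{\left(-7 \right)} \right)} = -4548 - \frac{\left(2 \left(-7\right) \left(-2 - 7\right)\right)^{2}}{5} = -4548 - \frac{\left(2 \left(-7\right) \left(-9\right)\right)^{2}}{5} = -4548 - \frac{126^{2}}{5} = -4548 - \frac{1}{5} \cdot 15876 = -4548 - \frac{15876}{5} = - \frac{38616}{5}$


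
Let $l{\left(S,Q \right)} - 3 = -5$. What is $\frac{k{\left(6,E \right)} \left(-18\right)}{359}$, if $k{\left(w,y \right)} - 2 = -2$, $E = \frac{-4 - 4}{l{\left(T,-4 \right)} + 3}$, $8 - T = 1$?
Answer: $0$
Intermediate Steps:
$T = 7$ ($T = 8 - 1 = 7$)
$l{\left(S,Q \right)} = -2$ ($l{\left(S,Q \right)} = 3 - 5 = -2$)
$E = -8$ ($E = \frac{-4 - 4}{-2 + 3} = - \frac{8}{1} = \left(-8\right) 1 = -8$)
$k{\left(w,y \right)} = 0$ ($k{\left(w,y \right)} = 2 - 2 = 0$)
$\frac{k{\left(6,E \right)} \left(-18\right)}{359} = \frac{0 \left(-18\right)}{359} = 0 \cdot \frac{1}{359} = 0$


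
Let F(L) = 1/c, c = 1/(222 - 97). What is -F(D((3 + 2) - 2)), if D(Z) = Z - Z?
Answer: -125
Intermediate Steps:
c = 1/125 ≈ 0.0080000
D(Z) = 0
F(L) = 125 (F(L) = 1/(1/125) = 125)
-F(D((3 + 2) - 2)) = -1*125 = -125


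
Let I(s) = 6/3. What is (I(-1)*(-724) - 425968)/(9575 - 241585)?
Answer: 213708/116005 ≈ 1.8422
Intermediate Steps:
I(s) = 2 (I(s) = 6*(⅓) = 2)
(I(-1)*(-724) - 425968)/(9575 - 241585) = (2*(-724) - 425968)/(9575 - 241585) = (-1448 - 425968)/(-232010) = -427416*(-1/232010) = 213708/116005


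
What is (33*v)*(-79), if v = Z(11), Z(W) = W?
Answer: -28677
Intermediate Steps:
v = 11
(33*v)*(-79) = (33*11)*(-79) = 363*(-79) = -28677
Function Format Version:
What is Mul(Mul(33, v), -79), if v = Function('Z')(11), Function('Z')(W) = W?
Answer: -28677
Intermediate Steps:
v = 11
Mul(Mul(33, v), -79) = Mul(Mul(33, 11), -79) = Mul(363, -79) = -28677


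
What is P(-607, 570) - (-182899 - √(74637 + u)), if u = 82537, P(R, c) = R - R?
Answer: 182899 + √157174 ≈ 1.8330e+5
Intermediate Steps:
P(R, c) = 0
P(-607, 570) - (-182899 - √(74637 + u)) = 0 - (-182899 - √(74637 + 82537)) = 0 - (-182899 - √157174) = 0 + (182899 + √157174) = 182899 + √157174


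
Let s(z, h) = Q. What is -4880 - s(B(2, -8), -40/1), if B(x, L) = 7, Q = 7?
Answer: -4887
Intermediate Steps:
s(z, h) = 7
-4880 - s(B(2, -8), -40/1) = -4880 - 1*7 = -4880 - 7 = -4887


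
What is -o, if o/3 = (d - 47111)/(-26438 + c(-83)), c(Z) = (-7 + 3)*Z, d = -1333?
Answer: -24222/4351 ≈ -5.5670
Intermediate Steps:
c(Z) = -4*Z
o = 24222/4351 (o = 3*((-1333 - 47111)/(-26438 - 4*(-83))) = 3*(-48444/(-26438 + 332)) = 3*(-48444/(-26106)) = 3*(-48444*(-1/26106)) = 3*(8074/4351) = 24222/4351 ≈ 5.5670)
-o = -1*24222/4351 = -24222/4351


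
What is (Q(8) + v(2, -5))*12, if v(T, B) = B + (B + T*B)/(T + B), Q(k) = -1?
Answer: -12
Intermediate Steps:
v(T, B) = B + (B + B*T)/(B + T)
(Q(8) + v(2, -5))*12 = (-1 - 5*(1 - 5 + 2*2)/(-5 + 2))*12 = (-1 - 5*(1 - 5 + 4)/(-3))*12 = (-1 - 5*(-1/3)*0)*12 = (-1 + 0)*12 = -1*12 = -12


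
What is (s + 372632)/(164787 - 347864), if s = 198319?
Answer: -570951/183077 ≈ -3.1186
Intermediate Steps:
(s + 372632)/(164787 - 347864) = (198319 + 372632)/(164787 - 347864) = 570951/(-183077) = 570951*(-1/183077) = -570951/183077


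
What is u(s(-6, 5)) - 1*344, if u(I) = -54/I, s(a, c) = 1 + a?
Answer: -1666/5 ≈ -333.20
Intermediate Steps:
u(s(-6, 5)) - 1*344 = -54/(1 - 6) - 1*344 = -54/(-5) - 344 = -54*(-1/5) - 344 = 54/5 - 344 = -1666/5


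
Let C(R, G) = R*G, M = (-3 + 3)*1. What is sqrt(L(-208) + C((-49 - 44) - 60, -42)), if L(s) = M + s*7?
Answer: sqrt(4970) ≈ 70.498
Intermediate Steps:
M = 0 (M = 0*1 = 0)
L(s) = 7*s (L(s) = 0 + s*7 = 0 + 7*s = 7*s)
C(R, G) = G*R
sqrt(L(-208) + C((-49 - 44) - 60, -42)) = sqrt(7*(-208) - 42*((-49 - 44) - 60)) = sqrt(-1456 - 42*(-93 - 60)) = sqrt(-1456 - 42*(-153)) = sqrt(-1456 + 6426) = sqrt(4970)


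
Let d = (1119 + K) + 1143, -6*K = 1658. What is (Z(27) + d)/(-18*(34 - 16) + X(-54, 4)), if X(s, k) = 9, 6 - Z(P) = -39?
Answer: -6092/945 ≈ -6.4466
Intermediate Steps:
K = -829/3 (K = -⅙*1658 = -829/3 ≈ -276.33)
Z(P) = 45 (Z(P) = 6 - 1*(-39) = 6 + 39 = 45)
d = 5957/3 (d = (1119 - 829/3) + 1143 = 2528/3 + 1143 = 5957/3 ≈ 1985.7)
(Z(27) + d)/(-18*(34 - 16) + X(-54, 4)) = (45 + 5957/3)/(-18*(34 - 16) + 9) = 6092/(3*(-18*18 + 9)) = 6092/(3*(-324 + 9)) = (6092/3)/(-315) = (6092/3)*(-1/315) = -6092/945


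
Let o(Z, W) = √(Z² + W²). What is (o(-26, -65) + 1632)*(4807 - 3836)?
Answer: 1584672 + 12623*√29 ≈ 1.6526e+6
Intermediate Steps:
o(Z, W) = √(W² + Z²)
(o(-26, -65) + 1632)*(4807 - 3836) = (√((-65)² + (-26)²) + 1632)*(4807 - 3836) = (√(4225 + 676) + 1632)*971 = (√4901 + 1632)*971 = (13*√29 + 1632)*971 = (1632 + 13*√29)*971 = 1584672 + 12623*√29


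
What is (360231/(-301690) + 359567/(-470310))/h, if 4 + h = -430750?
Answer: 6947450246/1527968692405515 ≈ 4.5469e-6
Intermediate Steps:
h = -430754 (h = -4 - 430750 = -430754)
(360231/(-301690) + 359567/(-470310))/h = (360231/(-301690) + 359567/(-470310))/(-430754) = (360231*(-1/301690) + 359567*(-1/470310))*(-1/430754) = (-360231/301690 - 359567/470310)*(-1/430754) = -13894900492/7094391195*(-1/430754) = 6947450246/1527968692405515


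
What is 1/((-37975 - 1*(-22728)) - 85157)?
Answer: -1/100404 ≈ -9.9598e-6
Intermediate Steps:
1/((-37975 - 1*(-22728)) - 85157) = 1/((-37975 + 22728) - 85157) = 1/(-15247 - 85157) = 1/(-100404) = -1/100404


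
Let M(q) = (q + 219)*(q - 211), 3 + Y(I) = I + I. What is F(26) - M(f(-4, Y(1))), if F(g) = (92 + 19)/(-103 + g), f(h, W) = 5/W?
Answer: 3559137/77 ≈ 46223.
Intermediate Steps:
Y(I) = -3 + 2*I (Y(I) = -3 + (I + I) = -3 + 2*I)
M(q) = (-211 + q)*(219 + q) (M(q) = (219 + q)*(-211 + q) = (-211 + q)*(219 + q))
F(g) = 111/(-103 + g)
F(26) - M(f(-4, Y(1))) = 111/(-103 + 26) - (-46209 + (5/(-3 + 2*1))² + 8*(5/(-3 + 2*1))) = 111/(-77) - (-46209 + (5/(-3 + 2))² + 8*(5/(-3 + 2))) = 111*(-1/77) - (-46209 + (5/(-1))² + 8*(5/(-1))) = -111/77 - (-46209 + (5*(-1))² + 8*(5*(-1))) = -111/77 - (-46209 + (-5)² + 8*(-5)) = -111/77 - (-46209 + 25 - 40) = -111/77 - 1*(-46224) = -111/77 + 46224 = 3559137/77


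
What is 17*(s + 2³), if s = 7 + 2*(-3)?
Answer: 153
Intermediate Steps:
s = 1 (s = 7 - 6 = 1)
17*(s + 2³) = 17*(1 + 2³) = 17*(1 + 8) = 17*9 = 153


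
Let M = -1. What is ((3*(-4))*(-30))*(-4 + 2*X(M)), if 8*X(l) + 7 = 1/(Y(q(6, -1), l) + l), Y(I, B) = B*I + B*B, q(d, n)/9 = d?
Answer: -6215/3 ≈ -2071.7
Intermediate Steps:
q(d, n) = 9*d
Y(I, B) = B² + B*I (Y(I, B) = B*I + B² = B² + B*I)
X(l) = -7/8 + 1/(8*(l + l*(54 + l))) (X(l) = -7/8 + 1/(8*(l*(l + 9*6) + l)) = -7/8 + 1/(8*(l*(l + 54) + l)) = -7/8 + 1/(8*(l*(54 + l) + l)) = -7/8 + 1/(8*(l + l*(54 + l))))
((3*(-4))*(-30))*(-4 + 2*X(M)) = ((3*(-4))*(-30))*(-4 + 2*((⅛)*(1 - 385*(-1) - 7*(-1)²)/(-1*(55 - 1)))) = (-12*(-30))*(-4 + 2*((⅛)*(-1)*(1 + 385 - 7*1)/54)) = 360*(-4 + 2*((⅛)*(-1)*(1/54)*(1 + 385 - 7))) = 360*(-4 + 2*((⅛)*(-1)*(1/54)*379)) = 360*(-4 + 2*(-379/432)) = 360*(-4 - 379/216) = 360*(-1243/216) = -6215/3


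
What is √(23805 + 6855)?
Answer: 2*√7665 ≈ 175.10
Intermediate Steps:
√(23805 + 6855) = √30660 = 2*√7665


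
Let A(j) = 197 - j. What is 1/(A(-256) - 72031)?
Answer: -1/71578 ≈ -1.3971e-5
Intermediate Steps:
1/(A(-256) - 72031) = 1/((197 - 1*(-256)) - 72031) = 1/((197 + 256) - 72031) = 1/(453 - 72031) = 1/(-71578) = -1/71578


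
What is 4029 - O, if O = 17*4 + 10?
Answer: 3951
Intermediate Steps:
O = 78 (O = 68 + 10 = 78)
4029 - O = 4029 - 1*78 = 4029 - 78 = 3951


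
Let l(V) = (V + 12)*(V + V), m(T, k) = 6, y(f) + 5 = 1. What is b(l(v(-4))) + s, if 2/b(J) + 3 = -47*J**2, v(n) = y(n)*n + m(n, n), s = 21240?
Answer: 2234166676198/105186755 ≈ 21240.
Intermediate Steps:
y(f) = -4 (y(f) = -5 + 1 = -4)
v(n) = 6 - 4*n (v(n) = -4*n + 6 = 6 - 4*n)
l(V) = 2*V*(12 + V) (l(V) = (12 + V)*(2*V) = 2*V*(12 + V))
b(J) = 2/(-3 - 47*J**2)
b(l(v(-4))) + s = -2/(3 + 47*(2*(6 - 4*(-4))*(12 + (6 - 4*(-4))))**2) + 21240 = -2/(3 + 47*(2*(6 + 16)*(12 + (6 + 16)))**2) + 21240 = -2/(3 + 47*(2*22*(12 + 22))**2) + 21240 = -2/(3 + 47*(2*22*34)**2) + 21240 = -2/(3 + 47*1496**2) + 21240 = -2/(3 + 47*2238016) + 21240 = -2/(3 + 105186752) + 21240 = -2/105186755 + 21240 = 2234166676198/105186755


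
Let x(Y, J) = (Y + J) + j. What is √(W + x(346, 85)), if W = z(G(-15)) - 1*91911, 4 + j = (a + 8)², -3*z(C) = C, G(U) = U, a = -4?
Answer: I*√91463 ≈ 302.43*I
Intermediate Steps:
z(C) = -C/3
j = 12 (j = -4 + (-4 + 8)² = -4 + 4² = -4 + 16 = 12)
x(Y, J) = 12 + J + Y (x(Y, J) = (Y + J) + 12 = (J + Y) + 12 = 12 + J + Y)
W = -91906 (W = -⅓*(-15) - 1*91911 = 5 - 91911 = -91906)
√(W + x(346, 85)) = √(-91906 + (12 + 85 + 346)) = √(-91906 + 443) = √(-91463) = I*√91463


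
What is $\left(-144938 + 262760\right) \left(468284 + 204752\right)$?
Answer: $79298447592$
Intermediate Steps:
$\left(-144938 + 262760\right) \left(468284 + 204752\right) = 117822 \cdot 673036 = 79298447592$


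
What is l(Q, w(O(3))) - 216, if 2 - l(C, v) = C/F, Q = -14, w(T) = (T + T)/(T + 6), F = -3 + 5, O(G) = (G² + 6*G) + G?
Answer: -207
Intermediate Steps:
O(G) = G² + 7*G
F = 2
w(T) = 2*T/(6 + T) (w(T) = (2*T)/(6 + T) = 2*T/(6 + T))
l(C, v) = 2 - C/2
l(Q, w(O(3))) - 216 = (2 - ½*(-14)) - 216 = (2 + 7) - 216 = 9 - 216 = -207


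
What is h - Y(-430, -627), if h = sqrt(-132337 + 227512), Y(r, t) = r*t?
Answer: -269610 + 45*sqrt(47) ≈ -2.6930e+5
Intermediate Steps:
h = 45*sqrt(47) (h = sqrt(95175) = 45*sqrt(47) ≈ 308.50)
h - Y(-430, -627) = 45*sqrt(47) - (-430)*(-627) = 45*sqrt(47) - 1*269610 = 45*sqrt(47) - 269610 = -269610 + 45*sqrt(47)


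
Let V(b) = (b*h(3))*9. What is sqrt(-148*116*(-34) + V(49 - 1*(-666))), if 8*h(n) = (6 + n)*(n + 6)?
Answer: sqrt(10381862)/4 ≈ 805.52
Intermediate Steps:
h(n) = (6 + n)**2/8 (h(n) = ((6 + n)*(n + 6))/8 = ((6 + n)*(6 + n))/8 = (6 + n)**2/8)
V(b) = 729*b/8 (V(b) = (b*((6 + 3)**2/8))*9 = (b*((1/8)*9**2))*9 = (b*((1/8)*81))*9 = (b*(81/8))*9 = (81*b/8)*9 = 729*b/8)
sqrt(-148*116*(-34) + V(49 - 1*(-666))) = sqrt(-148*116*(-34) + 729*(49 - 1*(-666))/8) = sqrt(-17168*(-34) + 729*(49 + 666)/8) = sqrt(583712 + (729/8)*715) = sqrt(583712 + 521235/8) = sqrt(5190931/8) = sqrt(10381862)/4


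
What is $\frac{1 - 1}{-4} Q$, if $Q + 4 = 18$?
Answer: $0$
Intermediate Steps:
$Q = 14$ ($Q = -4 + 18 = 14$)
$\frac{1 - 1}{-4} Q = \frac{1 - 1}{-4} \cdot 14 = 0 \left(- \frac{1}{4}\right) 14 = 0 \cdot 14 = 0$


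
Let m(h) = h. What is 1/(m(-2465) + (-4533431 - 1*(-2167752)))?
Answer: -1/2368144 ≈ -4.2227e-7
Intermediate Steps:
1/(m(-2465) + (-4533431 - 1*(-2167752))) = 1/(-2465 + (-4533431 - 1*(-2167752))) = 1/(-2465 + (-4533431 + 2167752)) = 1/(-2465 - 2365679) = 1/(-2368144) = -1/2368144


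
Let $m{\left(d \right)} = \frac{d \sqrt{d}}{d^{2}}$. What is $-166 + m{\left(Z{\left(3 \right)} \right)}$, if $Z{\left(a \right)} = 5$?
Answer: $-166 + \frac{\sqrt{5}}{5} \approx -165.55$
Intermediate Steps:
$m{\left(d \right)} = \frac{1}{\sqrt{d}}$ ($m{\left(d \right)} = \frac{d^{\frac{3}{2}}}{d^{2}} = \frac{1}{\sqrt{d}}$)
$-166 + m{\left(Z{\left(3 \right)} \right)} = -166 + \frac{1}{\sqrt{5}} = -166 + \frac{\sqrt{5}}{5}$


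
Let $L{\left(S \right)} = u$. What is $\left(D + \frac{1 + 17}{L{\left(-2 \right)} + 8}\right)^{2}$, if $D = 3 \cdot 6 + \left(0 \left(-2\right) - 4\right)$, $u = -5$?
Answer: $400$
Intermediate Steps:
$L{\left(S \right)} = -5$
$D = 14$ ($D = 18 + \left(0 - 4\right) = 18 - 4 = 14$)
$\left(D + \frac{1 + 17}{L{\left(-2 \right)} + 8}\right)^{2} = \left(14 + \frac{1 + 17}{-5 + 8}\right)^{2} = \left(14 + \frac{18}{3}\right)^{2} = \left(14 + 18 \cdot \frac{1}{3}\right)^{2} = \left(14 + 6\right)^{2} = 20^{2} = 400$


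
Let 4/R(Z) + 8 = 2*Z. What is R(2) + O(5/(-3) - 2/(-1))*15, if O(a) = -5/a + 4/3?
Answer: -206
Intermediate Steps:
R(Z) = 4/(-8 + 2*Z)
O(a) = 4/3 - 5/a (O(a) = -5/a + 4*(⅓) = -5/a + 4/3 = 4/3 - 5/a)
R(2) + O(5/(-3) - 2/(-1))*15 = 2/(-4 + 2) + (4/3 - 5/(5/(-3) - 2/(-1)))*15 = 2/(-2) + (4/3 - 5/(5*(-⅓) - 2*(-1)))*15 = 2*(-½) + (4/3 - 5/(-5/3 + 2))*15 = -1 + (4/3 - 5/⅓)*15 = -1 + (4/3 - 5*3)*15 = -1 + (4/3 - 15)*15 = -1 - 41/3*15 = -1 - 205 = -206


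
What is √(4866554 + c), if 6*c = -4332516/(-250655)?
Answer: 2*√76438922575699045/250655 ≈ 2206.0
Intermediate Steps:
c = 722086/250655 (c = (-4332516/(-250655))/6 = (-4332516*(-1/250655))/6 = (⅙)*(4332516/250655) = 722086/250655 ≈ 2.8808)
√(4866554 + c) = √(4866554 + 722086/250655) = √(1219826814956/250655) = 2*√76438922575699045/250655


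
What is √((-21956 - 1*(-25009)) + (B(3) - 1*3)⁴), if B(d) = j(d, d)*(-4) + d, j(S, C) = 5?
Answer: 9*√2013 ≈ 403.80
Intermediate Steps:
B(d) = -20 + d (B(d) = 5*(-4) + d = -20 + d)
√((-21956 - 1*(-25009)) + (B(3) - 1*3)⁴) = √((-21956 - 1*(-25009)) + ((-20 + 3) - 1*3)⁴) = √((-21956 + 25009) + (-17 - 3)⁴) = √(3053 + (-20)⁴) = √(3053 + 160000) = √163053 = 9*√2013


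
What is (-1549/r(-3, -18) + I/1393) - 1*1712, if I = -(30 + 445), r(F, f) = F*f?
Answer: -130963471/75222 ≈ -1741.0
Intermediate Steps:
I = -475 (I = -1*475 = -475)
(-1549/r(-3, -18) + I/1393) - 1*1712 = (-1549/((-3*(-18))) - 475/1393) - 1*1712 = (-1549/54 - 475*1/1393) - 1712 = (-1549*1/54 - 475/1393) - 1712 = (-1549/54 - 475/1393) - 1712 = -2183407/75222 - 1712 = -130963471/75222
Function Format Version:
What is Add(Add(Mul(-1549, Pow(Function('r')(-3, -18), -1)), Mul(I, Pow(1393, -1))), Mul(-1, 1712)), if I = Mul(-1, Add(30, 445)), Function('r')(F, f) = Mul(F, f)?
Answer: Rational(-130963471, 75222) ≈ -1741.0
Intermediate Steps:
I = -475 (I = Mul(-1, 475) = -475)
Add(Add(Mul(-1549, Pow(Function('r')(-3, -18), -1)), Mul(I, Pow(1393, -1))), Mul(-1, 1712)) = Add(Add(Mul(-1549, Pow(Mul(-3, -18), -1)), Mul(-475, Pow(1393, -1))), Mul(-1, 1712)) = Add(Add(Mul(-1549, Pow(54, -1)), Mul(-475, Rational(1, 1393))), -1712) = Add(Add(Mul(-1549, Rational(1, 54)), Rational(-475, 1393)), -1712) = Add(Add(Rational(-1549, 54), Rational(-475, 1393)), -1712) = Add(Rational(-2183407, 75222), -1712) = Rational(-130963471, 75222)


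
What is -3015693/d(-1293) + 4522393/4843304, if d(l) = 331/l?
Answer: 18885453431697979/1603133624 ≈ 1.1780e+7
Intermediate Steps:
-3015693/d(-1293) + 4522393/4843304 = -3015693/(331/(-1293)) + 4522393/4843304 = -3015693/(331*(-1/1293)) + 4522393*(1/4843304) = -3015693/(-331/1293) + 4522393/4843304 = -3015693*(-1293/331) + 4522393/4843304 = 3899291049/331 + 4522393/4843304 = 18885453431697979/1603133624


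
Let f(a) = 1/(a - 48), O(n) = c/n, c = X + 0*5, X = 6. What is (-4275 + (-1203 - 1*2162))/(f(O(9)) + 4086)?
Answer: -1084880/580209 ≈ -1.8698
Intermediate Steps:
c = 6 (c = 6 + 0*5 = 6 + 0 = 6)
O(n) = 6/n
f(a) = 1/(-48 + a)
(-4275 + (-1203 - 1*2162))/(f(O(9)) + 4086) = (-4275 + (-1203 - 1*2162))/(1/(-48 + 6/9) + 4086) = (-4275 + (-1203 - 2162))/(1/(-48 + 6*(⅑)) + 4086) = (-4275 - 3365)/(1/(-48 + ⅔) + 4086) = -7640/(1/(-142/3) + 4086) = -7640/(-3/142 + 4086) = -7640/580209/142 = -7640*142/580209 = -1084880/580209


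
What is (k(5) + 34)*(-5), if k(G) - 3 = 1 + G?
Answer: -215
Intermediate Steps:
k(G) = 4 + G (k(G) = 3 + (1 + G) = 4 + G)
(k(5) + 34)*(-5) = ((4 + 5) + 34)*(-5) = (9 + 34)*(-5) = 43*(-5) = -215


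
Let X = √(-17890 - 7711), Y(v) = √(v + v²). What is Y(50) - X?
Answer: 5*√102 - I*√25601 ≈ 50.497 - 160.0*I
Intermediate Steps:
X = I*√25601 (X = √(-25601) = I*√25601 ≈ 160.0*I)
Y(50) - X = √(50*(1 + 50)) - I*√25601 = √(50*51) - I*√25601 = √2550 - I*√25601 = 5*√102 - I*√25601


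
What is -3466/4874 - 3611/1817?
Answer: -519516/192523 ≈ -2.6985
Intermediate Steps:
-3466/4874 - 3611/1817 = -3466*1/4874 - 3611*1/1817 = -1733/2437 - 157/79 = -519516/192523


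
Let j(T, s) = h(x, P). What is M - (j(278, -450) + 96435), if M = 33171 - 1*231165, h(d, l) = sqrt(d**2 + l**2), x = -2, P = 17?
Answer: -294429 - sqrt(293) ≈ -2.9445e+5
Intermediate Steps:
j(T, s) = sqrt(293) (j(T, s) = sqrt((-2)**2 + 17**2) = sqrt(4 + 289) = sqrt(293))
M = -197994 (M = 33171 - 231165 = -197994)
M - (j(278, -450) + 96435) = -197994 - (sqrt(293) + 96435) = -197994 - (96435 + sqrt(293)) = -197994 + (-96435 - sqrt(293)) = -294429 - sqrt(293)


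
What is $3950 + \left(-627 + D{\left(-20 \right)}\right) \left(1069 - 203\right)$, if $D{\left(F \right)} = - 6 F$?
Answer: $-435112$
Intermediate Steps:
$3950 + \left(-627 + D{\left(-20 \right)}\right) \left(1069 - 203\right) = 3950 + \left(-627 - -120\right) \left(1069 - 203\right) = 3950 + \left(-627 + 120\right) 866 = 3950 - 439062 = -435112$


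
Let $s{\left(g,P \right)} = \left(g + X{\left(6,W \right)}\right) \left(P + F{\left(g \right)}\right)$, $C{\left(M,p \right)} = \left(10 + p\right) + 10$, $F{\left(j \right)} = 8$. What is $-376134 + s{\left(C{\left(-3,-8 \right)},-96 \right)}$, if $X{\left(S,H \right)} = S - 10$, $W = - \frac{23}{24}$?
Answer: $-376838$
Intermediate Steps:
$W = - \frac{23}{24}$ ($W = \left(-23\right) \frac{1}{24} = - \frac{23}{24} \approx -0.95833$)
$X{\left(S,H \right)} = -10 + S$
$C{\left(M,p \right)} = 20 + p$
$s{\left(g,P \right)} = \left(-4 + g\right) \left(8 + P\right)$ ($s{\left(g,P \right)} = \left(g + \left(-10 + 6\right)\right) \left(P + 8\right) = \left(g - 4\right) \left(8 + P\right) = \left(-4 + g\right) \left(8 + P\right)$)
$-376134 + s{\left(C{\left(-3,-8 \right)},-96 \right)} = -376134 - \left(-352 + 88 \left(20 - 8\right)\right) = -376134 + \left(-32 + 384 + 8 \cdot 12 - 1152\right) = -376134 + \left(-32 + 384 + 96 - 1152\right) = -376134 - 704 = -376838$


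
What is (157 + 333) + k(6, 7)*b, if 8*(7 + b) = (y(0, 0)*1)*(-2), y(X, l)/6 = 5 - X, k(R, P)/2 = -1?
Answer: 519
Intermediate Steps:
k(R, P) = -2 (k(R, P) = 2*(-1) = -2)
y(X, l) = 30 - 6*X (y(X, l) = 6*(5 - X) = 30 - 6*X)
b = -29/2 (b = -7 + (((30 - 6*0)*1)*(-2))/8 = -7 + (((30 + 0)*1)*(-2))/8 = -7 + ((30*1)*(-2))/8 = -7 + (30*(-2))/8 = -7 + (1/8)*(-60) = -7 - 15/2 = -29/2 ≈ -14.500)
(157 + 333) + k(6, 7)*b = (157 + 333) - 2*(-29/2) = 490 + 29 = 519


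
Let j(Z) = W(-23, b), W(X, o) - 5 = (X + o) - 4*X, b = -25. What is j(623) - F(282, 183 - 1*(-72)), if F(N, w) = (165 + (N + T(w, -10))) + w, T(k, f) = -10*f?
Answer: -753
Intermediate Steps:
F(N, w) = 265 + N + w (F(N, w) = (165 + (N - 10*(-10))) + w = (165 + (N + 100)) + w = (165 + (100 + N)) + w = (265 + N) + w = 265 + N + w)
W(X, o) = 5 + o - 3*X (W(X, o) = 5 + ((X + o) - 4*X) = 5 + (o - 3*X) = 5 + o - 3*X)
j(Z) = 49 (j(Z) = 5 - 25 - 3*(-23) = 5 - 25 + 69 = 49)
j(623) - F(282, 183 - 1*(-72)) = 49 - (265 + 282 + (183 - 1*(-72))) = 49 - (265 + 282 + (183 + 72)) = 49 - (265 + 282 + 255) = 49 - 1*802 = 49 - 802 = -753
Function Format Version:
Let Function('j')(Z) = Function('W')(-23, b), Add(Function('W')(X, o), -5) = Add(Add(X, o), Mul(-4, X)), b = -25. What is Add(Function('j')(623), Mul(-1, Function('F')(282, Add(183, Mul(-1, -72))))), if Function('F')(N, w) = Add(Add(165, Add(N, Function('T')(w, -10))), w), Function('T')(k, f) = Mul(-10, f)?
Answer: -753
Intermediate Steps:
Function('F')(N, w) = Add(265, N, w) (Function('F')(N, w) = Add(Add(165, Add(N, Mul(-10, -10))), w) = Add(Add(165, Add(N, 100)), w) = Add(Add(165, Add(100, N)), w) = Add(Add(265, N), w) = Add(265, N, w))
Function('W')(X, o) = Add(5, o, Mul(-3, X)) (Function('W')(X, o) = Add(5, Add(Add(X, o), Mul(-4, X))) = Add(5, Add(o, Mul(-3, X))) = Add(5, o, Mul(-3, X)))
Function('j')(Z) = 49 (Function('j')(Z) = Add(5, -25, Mul(-3, -23)) = Add(5, -25, 69) = 49)
Add(Function('j')(623), Mul(-1, Function('F')(282, Add(183, Mul(-1, -72))))) = Add(49, Mul(-1, Add(265, 282, Add(183, Mul(-1, -72))))) = Add(49, Mul(-1, Add(265, 282, Add(183, 72)))) = Add(49, Mul(-1, Add(265, 282, 255))) = Add(49, Mul(-1, 802)) = Add(49, -802) = -753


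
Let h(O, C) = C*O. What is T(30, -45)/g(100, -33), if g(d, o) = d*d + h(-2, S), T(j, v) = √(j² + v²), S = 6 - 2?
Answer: 15*√13/9992 ≈ 0.0054127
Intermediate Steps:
S = 4
g(d, o) = -8 + d² (g(d, o) = d*d + 4*(-2) = d² - 8 = -8 + d²)
T(30, -45)/g(100, -33) = √(30² + (-45)²)/(-8 + 100²) = √(900 + 2025)/(-8 + 10000) = √2925/9992 = (15*√13)*(1/9992) = 15*√13/9992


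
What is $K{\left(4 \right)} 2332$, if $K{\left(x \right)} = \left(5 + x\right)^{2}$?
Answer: $188892$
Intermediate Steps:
$K{\left(4 \right)} 2332 = \left(5 + 4\right)^{2} \cdot 2332 = 9^{2} \cdot 2332 = 81 \cdot 2332 = 188892$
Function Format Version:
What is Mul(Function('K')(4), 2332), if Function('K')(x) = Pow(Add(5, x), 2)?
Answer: 188892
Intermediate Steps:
Mul(Function('K')(4), 2332) = Mul(Pow(Add(5, 4), 2), 2332) = Mul(Pow(9, 2), 2332) = Mul(81, 2332) = 188892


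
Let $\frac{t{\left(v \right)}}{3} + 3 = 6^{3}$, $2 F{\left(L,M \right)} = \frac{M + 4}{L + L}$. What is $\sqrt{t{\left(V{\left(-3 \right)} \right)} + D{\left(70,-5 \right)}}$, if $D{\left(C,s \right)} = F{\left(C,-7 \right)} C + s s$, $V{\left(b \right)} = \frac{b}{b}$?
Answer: $\frac{\sqrt{2653}}{2} \approx 25.754$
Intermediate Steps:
$F{\left(L,M \right)} = \frac{4 + M}{4 L}$ ($F{\left(L,M \right)} = \frac{\left(M + 4\right) \frac{1}{L + L}}{2} = \frac{\left(4 + M\right) \frac{1}{2 L}}{2} = \frac{\frac{1}{2} \frac{1}{L} \left(4 + M\right)}{2} = \frac{4 + M}{4 L}$)
$V{\left(b \right)} = 1$
$D{\left(C,s \right)} = - \frac{3}{4} + s^{2}$ ($D{\left(C,s \right)} = \frac{4 - 7}{4 C} C + s s = \frac{1}{4} \frac{1}{C} \left(-3\right) C + s^{2} = - \frac{3}{4 C} C + s^{2} = - \frac{3}{4} + s^{2}$)
$t{\left(v \right)} = 639$ ($t{\left(v \right)} = -9 + 3 \cdot 6^{3} = -9 + 3 \cdot 216 = -9 + 648 = 639$)
$\sqrt{t{\left(V{\left(-3 \right)} \right)} + D{\left(70,-5 \right)}} = \sqrt{639 - \left(\frac{3}{4} - \left(-5\right)^{2}\right)} = \sqrt{639 + \left(- \frac{3}{4} + 25\right)} = \sqrt{639 + \frac{97}{4}} = \sqrt{\frac{2653}{4}} = \frac{\sqrt{2653}}{2}$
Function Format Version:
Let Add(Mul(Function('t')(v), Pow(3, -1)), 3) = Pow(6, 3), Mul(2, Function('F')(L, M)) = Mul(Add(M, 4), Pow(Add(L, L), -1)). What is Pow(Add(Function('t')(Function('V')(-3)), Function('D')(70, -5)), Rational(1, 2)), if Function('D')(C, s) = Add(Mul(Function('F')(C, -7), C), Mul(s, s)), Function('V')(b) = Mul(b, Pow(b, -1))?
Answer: Mul(Rational(1, 2), Pow(2653, Rational(1, 2))) ≈ 25.754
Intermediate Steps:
Function('F')(L, M) = Mul(Rational(1, 4), Pow(L, -1), Add(4, M)) (Function('F')(L, M) = Mul(Rational(1, 2), Mul(Add(M, 4), Pow(Add(L, L), -1))) = Mul(Rational(1, 2), Mul(Add(4, M), Pow(Mul(2, L), -1))) = Mul(Rational(1, 2), Mul(Add(4, M), Mul(Rational(1, 2), Pow(L, -1)))) = Mul(Rational(1, 2), Mul(Rational(1, 2), Pow(L, -1), Add(4, M))) = Mul(Rational(1, 4), Pow(L, -1), Add(4, M)))
Function('V')(b) = 1
Function('D')(C, s) = Add(Rational(-3, 4), Pow(s, 2)) (Function('D')(C, s) = Add(Mul(Mul(Rational(1, 4), Pow(C, -1), Add(4, -7)), C), Mul(s, s)) = Add(Mul(Mul(Rational(1, 4), Pow(C, -1), -3), C), Pow(s, 2)) = Add(Mul(Mul(Rational(-3, 4), Pow(C, -1)), C), Pow(s, 2)) = Add(Rational(-3, 4), Pow(s, 2)))
Function('t')(v) = 639 (Function('t')(v) = Add(-9, Mul(3, Pow(6, 3))) = Add(-9, Mul(3, 216)) = Add(-9, 648) = 639)
Pow(Add(Function('t')(Function('V')(-3)), Function('D')(70, -5)), Rational(1, 2)) = Pow(Add(639, Add(Rational(-3, 4), Pow(-5, 2))), Rational(1, 2)) = Pow(Add(639, Add(Rational(-3, 4), 25)), Rational(1, 2)) = Pow(Add(639, Rational(97, 4)), Rational(1, 2)) = Pow(Rational(2653, 4), Rational(1, 2)) = Mul(Rational(1, 2), Pow(2653, Rational(1, 2)))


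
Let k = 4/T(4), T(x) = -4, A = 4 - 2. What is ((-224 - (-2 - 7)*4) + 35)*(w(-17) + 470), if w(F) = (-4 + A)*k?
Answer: -72216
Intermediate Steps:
A = 2
k = -1 (k = 4/(-4) = 4*(-¼) = -1)
w(F) = 2 (w(F) = (-4 + 2)*(-1) = -2*(-1) = 2)
((-224 - (-2 - 7)*4) + 35)*(w(-17) + 470) = ((-224 - (-2 - 7)*4) + 35)*(2 + 470) = ((-224 - (-9)*4) + 35)*472 = ((-224 - 1*(-36)) + 35)*472 = ((-224 + 36) + 35)*472 = (-188 + 35)*472 = -153*472 = -72216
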